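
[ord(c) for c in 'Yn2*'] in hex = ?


String: 'Yn2*'  (4 characters)
Per-character ASCII lookup:
  'Y': uppercase starts at 65: 'Y' = 65 + 24 = 89 → 0x59
  'n': lowercase starts at 97: 'n' = 97 + 13 = 110 → 0x6E
  '2': digits start at 48: '2' = 48 + 2 = 50 → 0x32
  '*': special character: '*' = 42 → 0x2A
= 0x59 0x6E 0x32 0x2A


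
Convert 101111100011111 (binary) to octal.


Group into 3-bit groups: 101111100011111
  101 = 5
  111 = 7
  100 = 4
  011 = 3
  111 = 7
= 0o57437


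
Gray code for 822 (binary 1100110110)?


Binary: 1100110110
Gray code: G = B XOR (B >> 1)
B >> 1 = 0110011011
1100110110 XOR 0110011011:
  1 XOR 0 = 1
  1 XOR 1 = 0
  0 XOR 1 = 1
  0 XOR 0 = 0
  1 XOR 0 = 1
  1 XOR 1 = 0
  0 XOR 1 = 1
  1 XOR 0 = 1
  1 XOR 1 = 0
  0 XOR 1 = 1
= 1010101101


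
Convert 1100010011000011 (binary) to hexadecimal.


Group into 4-bit nibbles: 1100010011000011
  1100 = C
  0100 = 4
  1100 = C
  0011 = 3
= 0xC4C3


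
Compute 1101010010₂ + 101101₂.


Align and add column by column (LSB to MSB, carry propagating):
  01101010010
+ 00000101101
  -----------
  col 0: 0 + 1 + 0 (carry in) = 1 → bit 1, carry out 0
  col 1: 1 + 0 + 0 (carry in) = 1 → bit 1, carry out 0
  col 2: 0 + 1 + 0 (carry in) = 1 → bit 1, carry out 0
  col 3: 0 + 1 + 0 (carry in) = 1 → bit 1, carry out 0
  col 4: 1 + 0 + 0 (carry in) = 1 → bit 1, carry out 0
  col 5: 0 + 1 + 0 (carry in) = 1 → bit 1, carry out 0
  col 6: 1 + 0 + 0 (carry in) = 1 → bit 1, carry out 0
  col 7: 0 + 0 + 0 (carry in) = 0 → bit 0, carry out 0
  col 8: 1 + 0 + 0 (carry in) = 1 → bit 1, carry out 0
  col 9: 1 + 0 + 0 (carry in) = 1 → bit 1, carry out 0
  col 10: 0 + 0 + 0 (carry in) = 0 → bit 0, carry out 0
Reading bits MSB→LSB: 01101111111
Strip leading zeros: 1101111111
= 1101111111


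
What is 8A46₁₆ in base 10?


Positional values:
Position 0: 6 × 16^0 = 6 × 1 = 6
Position 1: 4 × 16^1 = 4 × 16 = 64
Position 2: A × 16^2 = 10 × 256 = 2560
Position 3: 8 × 16^3 = 8 × 4096 = 32768
Sum = 6 + 64 + 2560 + 32768
= 35398


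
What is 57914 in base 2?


Divide by 2 repeatedly:
57914 ÷ 2 = 28957 remainder 0
28957 ÷ 2 = 14478 remainder 1
14478 ÷ 2 = 7239 remainder 0
7239 ÷ 2 = 3619 remainder 1
3619 ÷ 2 = 1809 remainder 1
1809 ÷ 2 = 904 remainder 1
904 ÷ 2 = 452 remainder 0
452 ÷ 2 = 226 remainder 0
226 ÷ 2 = 113 remainder 0
113 ÷ 2 = 56 remainder 1
56 ÷ 2 = 28 remainder 0
28 ÷ 2 = 14 remainder 0
14 ÷ 2 = 7 remainder 0
7 ÷ 2 = 3 remainder 1
3 ÷ 2 = 1 remainder 1
1 ÷ 2 = 0 remainder 1
Reading remainders bottom-up:
= 1110001000111010


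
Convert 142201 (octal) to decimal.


Positional values:
Position 0: 1 × 8^0 = 1
Position 1: 0 × 8^1 = 0
Position 2: 2 × 8^2 = 128
Position 3: 2 × 8^3 = 1024
Position 4: 4 × 8^4 = 16384
Position 5: 1 × 8^5 = 32768
Sum = 1 + 0 + 128 + 1024 + 16384 + 32768
= 50305


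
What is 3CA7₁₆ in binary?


Each hex digit → 4 binary bits:
  3 = 0011
  C = 1100
  A = 1010
  7 = 0111
Concatenate: 0011 1100 1010 0111
= 0011110010100111


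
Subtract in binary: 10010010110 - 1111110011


Align and subtract column by column (LSB to MSB, borrowing when needed):
  10010010110
- 01111110011
  -----------
  col 0: (0 - 0 borrow-in) - 1 → borrow from next column: (0+2) - 1 = 1, borrow out 1
  col 1: (1 - 1 borrow-in) - 1 → borrow from next column: (0+2) - 1 = 1, borrow out 1
  col 2: (1 - 1 borrow-in) - 0 → 0 - 0 = 0, borrow out 0
  col 3: (0 - 0 borrow-in) - 0 → 0 - 0 = 0, borrow out 0
  col 4: (1 - 0 borrow-in) - 1 → 1 - 1 = 0, borrow out 0
  col 5: (0 - 0 borrow-in) - 1 → borrow from next column: (0+2) - 1 = 1, borrow out 1
  col 6: (0 - 1 borrow-in) - 1 → borrow from next column: (-1+2) - 1 = 0, borrow out 1
  col 7: (1 - 1 borrow-in) - 1 → borrow from next column: (0+2) - 1 = 1, borrow out 1
  col 8: (0 - 1 borrow-in) - 1 → borrow from next column: (-1+2) - 1 = 0, borrow out 1
  col 9: (0 - 1 borrow-in) - 1 → borrow from next column: (-1+2) - 1 = 0, borrow out 1
  col 10: (1 - 1 borrow-in) - 0 → 0 - 0 = 0, borrow out 0
Reading bits MSB→LSB: 00010100011
Strip leading zeros: 10100011
= 10100011


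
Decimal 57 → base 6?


Divide by 6 repeatedly:
57 ÷ 6 = 9 remainder 3
9 ÷ 6 = 1 remainder 3
1 ÷ 6 = 0 remainder 1
Reading remainders bottom-up:
= 133


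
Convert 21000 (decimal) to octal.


Divide by 8 repeatedly:
21000 ÷ 8 = 2625 remainder 0
2625 ÷ 8 = 328 remainder 1
328 ÷ 8 = 41 remainder 0
41 ÷ 8 = 5 remainder 1
5 ÷ 8 = 0 remainder 5
Reading remainders bottom-up:
= 0o51010


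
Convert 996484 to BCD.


Each digit → 4-bit binary:
  9 → 1001
  9 → 1001
  6 → 0110
  4 → 0100
  8 → 1000
  4 → 0100
= 1001 1001 0110 0100 1000 0100


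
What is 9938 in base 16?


Divide by 16 repeatedly:
9938 ÷ 16 = 621 remainder 2 (2)
621 ÷ 16 = 38 remainder 13 (D)
38 ÷ 16 = 2 remainder 6 (6)
2 ÷ 16 = 0 remainder 2 (2)
Reading remainders bottom-up:
= 0x26D2


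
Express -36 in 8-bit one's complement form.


Original: 00100100
Invert all bits:
  bit 0: 0 → 1
  bit 1: 0 → 1
  bit 2: 1 → 0
  bit 3: 0 → 1
  bit 4: 0 → 1
  bit 5: 1 → 0
  bit 6: 0 → 1
  bit 7: 0 → 1
= 11011011


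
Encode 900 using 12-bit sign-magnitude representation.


Sign bit: 0 (positive)
Magnitude: 900 = 01110000100
= 001110000100


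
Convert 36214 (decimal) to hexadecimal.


Divide by 16 repeatedly:
36214 ÷ 16 = 2263 remainder 6 (6)
2263 ÷ 16 = 141 remainder 7 (7)
141 ÷ 16 = 8 remainder 13 (D)
8 ÷ 16 = 0 remainder 8 (8)
Reading remainders bottom-up:
= 0x8D76


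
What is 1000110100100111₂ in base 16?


Group into 4-bit nibbles: 1000110100100111
  1000 = 8
  1101 = D
  0010 = 2
  0111 = 7
= 0x8D27


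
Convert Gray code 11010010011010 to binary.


Gray code: 11010010011010
MSB stays the same: 1
Each subsequent bit = prev_binary XOR current_gray:
  B[1] = 1 XOR 1 = 0
  B[2] = 0 XOR 0 = 0
  B[3] = 0 XOR 1 = 1
  B[4] = 1 XOR 0 = 1
  B[5] = 1 XOR 0 = 1
  B[6] = 1 XOR 1 = 0
  B[7] = 0 XOR 0 = 0
  B[8] = 0 XOR 0 = 0
  B[9] = 0 XOR 1 = 1
  B[10] = 1 XOR 1 = 0
  B[11] = 0 XOR 0 = 0
  B[12] = 0 XOR 1 = 1
  B[13] = 1 XOR 0 = 1
= 10011100010011 (10003 decimal)


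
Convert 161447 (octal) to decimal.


Positional values:
Position 0: 7 × 8^0 = 7
Position 1: 4 × 8^1 = 32
Position 2: 4 × 8^2 = 256
Position 3: 1 × 8^3 = 512
Position 4: 6 × 8^4 = 24576
Position 5: 1 × 8^5 = 32768
Sum = 7 + 32 + 256 + 512 + 24576 + 32768
= 58151


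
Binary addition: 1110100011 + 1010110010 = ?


Align and add column by column (LSB to MSB, carry propagating):
  01110100011
+ 01010110010
  -----------
  col 0: 1 + 0 + 0 (carry in) = 1 → bit 1, carry out 0
  col 1: 1 + 1 + 0 (carry in) = 2 → bit 0, carry out 1
  col 2: 0 + 0 + 1 (carry in) = 1 → bit 1, carry out 0
  col 3: 0 + 0 + 0 (carry in) = 0 → bit 0, carry out 0
  col 4: 0 + 1 + 0 (carry in) = 1 → bit 1, carry out 0
  col 5: 1 + 1 + 0 (carry in) = 2 → bit 0, carry out 1
  col 6: 0 + 0 + 1 (carry in) = 1 → bit 1, carry out 0
  col 7: 1 + 1 + 0 (carry in) = 2 → bit 0, carry out 1
  col 8: 1 + 0 + 1 (carry in) = 2 → bit 0, carry out 1
  col 9: 1 + 1 + 1 (carry in) = 3 → bit 1, carry out 1
  col 10: 0 + 0 + 1 (carry in) = 1 → bit 1, carry out 0
Reading bits MSB→LSB: 11001010101
Strip leading zeros: 11001010101
= 11001010101


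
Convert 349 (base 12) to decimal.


Positional values (base 12):
  9 × 12^0 = 9 × 1 = 9
  4 × 12^1 = 4 × 12 = 48
  3 × 12^2 = 3 × 144 = 432
Sum = 9 + 48 + 432
= 489


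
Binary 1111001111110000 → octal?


Group into 3-bit groups: 001111001111110000
  001 = 1
  111 = 7
  001 = 1
  111 = 7
  110 = 6
  000 = 0
= 0o171760


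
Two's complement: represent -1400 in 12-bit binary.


Original: 010101111000
Step 1 - Invert all bits: 101010000111
Step 2 - Add 1: 101010000111 + 1
= 101010001000 (represents -1400)


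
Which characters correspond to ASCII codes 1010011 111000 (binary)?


Codes (binary): 1010011 111000
Per-code ASCII lookup:
  1010011 = 83  (range 65-90: uppercase, 83 - 65 = 18) → 'S'
  111000 = 56  (range 48-57: digits, 56 - 48 = 8) → '8'
= 'S8'


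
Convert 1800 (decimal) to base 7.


Divide by 7 repeatedly:
1800 ÷ 7 = 257 remainder 1
257 ÷ 7 = 36 remainder 5
36 ÷ 7 = 5 remainder 1
5 ÷ 7 = 0 remainder 5
Reading remainders bottom-up:
= 5151


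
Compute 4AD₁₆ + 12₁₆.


Align and add column by column (LSB to MSB, each column mod 16 with carry):
  04AD
+ 0012
  ----
  col 0: D(13) + 2(2) + 0 (carry in) = 15 → F(15), carry out 0
  col 1: A(10) + 1(1) + 0 (carry in) = 11 → B(11), carry out 0
  col 2: 4(4) + 0(0) + 0 (carry in) = 4 → 4(4), carry out 0
  col 3: 0(0) + 0(0) + 0 (carry in) = 0 → 0(0), carry out 0
Reading digits MSB→LSB: 04BF
Strip leading zeros: 4BF
= 0x4BF


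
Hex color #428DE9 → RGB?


Hex: #428DE9
R = 42₁₆ = 66
G = 8D₁₆ = 141
B = E9₁₆ = 233
= RGB(66, 141, 233)


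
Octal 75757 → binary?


Each octal digit → 3 binary bits:
  7 = 111
  5 = 101
  7 = 111
  5 = 101
  7 = 111
Concatenate: 111 101 111 101 111
= 111101111101111


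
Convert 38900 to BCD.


Each digit → 4-bit binary:
  3 → 0011
  8 → 1000
  9 → 1001
  0 → 0000
  0 → 0000
= 0011 1000 1001 0000 0000


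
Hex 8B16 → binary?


Each hex digit → 4 binary bits:
  8 = 1000
  B = 1011
  1 = 0001
  6 = 0110
Concatenate: 1000 1011 0001 0110
= 1000101100010110


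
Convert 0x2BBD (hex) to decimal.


Positional values:
Position 0: D × 16^0 = 13 × 1 = 13
Position 1: B × 16^1 = 11 × 16 = 176
Position 2: B × 16^2 = 11 × 256 = 2816
Position 3: 2 × 16^3 = 2 × 4096 = 8192
Sum = 13 + 176 + 2816 + 8192
= 11197


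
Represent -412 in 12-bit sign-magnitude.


Sign bit: 1 (negative)
Magnitude: 412 = 00110011100
= 100110011100


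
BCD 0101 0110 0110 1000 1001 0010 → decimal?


Each 4-bit group → digit:
  0101 → 5
  0110 → 6
  0110 → 6
  1000 → 8
  1001 → 9
  0010 → 2
= 566892


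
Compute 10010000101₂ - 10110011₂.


Align and subtract column by column (LSB to MSB, borrowing when needed):
  10010000101
- 00010110011
  -----------
  col 0: (1 - 0 borrow-in) - 1 → 1 - 1 = 0, borrow out 0
  col 1: (0 - 0 borrow-in) - 1 → borrow from next column: (0+2) - 1 = 1, borrow out 1
  col 2: (1 - 1 borrow-in) - 0 → 0 - 0 = 0, borrow out 0
  col 3: (0 - 0 borrow-in) - 0 → 0 - 0 = 0, borrow out 0
  col 4: (0 - 0 borrow-in) - 1 → borrow from next column: (0+2) - 1 = 1, borrow out 1
  col 5: (0 - 1 borrow-in) - 1 → borrow from next column: (-1+2) - 1 = 0, borrow out 1
  col 6: (0 - 1 borrow-in) - 0 → borrow from next column: (-1+2) - 0 = 1, borrow out 1
  col 7: (1 - 1 borrow-in) - 1 → borrow from next column: (0+2) - 1 = 1, borrow out 1
  col 8: (0 - 1 borrow-in) - 0 → borrow from next column: (-1+2) - 0 = 1, borrow out 1
  col 9: (0 - 1 borrow-in) - 0 → borrow from next column: (-1+2) - 0 = 1, borrow out 1
  col 10: (1 - 1 borrow-in) - 0 → 0 - 0 = 0, borrow out 0
Reading bits MSB→LSB: 01111010010
Strip leading zeros: 1111010010
= 1111010010


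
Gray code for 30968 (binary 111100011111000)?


Binary: 111100011111000
Gray code: G = B XOR (B >> 1)
B >> 1 = 011110001111100
111100011111000 XOR 011110001111100:
  1 XOR 0 = 1
  1 XOR 1 = 0
  1 XOR 1 = 0
  1 XOR 1 = 0
  0 XOR 1 = 1
  0 XOR 0 = 0
  0 XOR 0 = 0
  1 XOR 0 = 1
  1 XOR 1 = 0
  1 XOR 1 = 0
  1 XOR 1 = 0
  1 XOR 1 = 0
  0 XOR 1 = 1
  0 XOR 0 = 0
  0 XOR 0 = 0
= 100010010000100


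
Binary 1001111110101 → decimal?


Positional values:
Bit 0: 1 × 2^0 = 1
Bit 2: 1 × 2^2 = 4
Bit 4: 1 × 2^4 = 16
Bit 5: 1 × 2^5 = 32
Bit 6: 1 × 2^6 = 64
Bit 7: 1 × 2^7 = 128
Bit 8: 1 × 2^8 = 256
Bit 9: 1 × 2^9 = 512
Bit 12: 1 × 2^12 = 4096
Sum = 1 + 4 + 16 + 32 + 64 + 128 + 256 + 512 + 4096
= 5109


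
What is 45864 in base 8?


Divide by 8 repeatedly:
45864 ÷ 8 = 5733 remainder 0
5733 ÷ 8 = 716 remainder 5
716 ÷ 8 = 89 remainder 4
89 ÷ 8 = 11 remainder 1
11 ÷ 8 = 1 remainder 3
1 ÷ 8 = 0 remainder 1
Reading remainders bottom-up:
= 0o131450


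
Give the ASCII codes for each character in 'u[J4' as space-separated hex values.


String: 'u[J4'  (4 characters)
Per-character ASCII lookup:
  'u': lowercase starts at 97: 'u' = 97 + 20 = 117 → 0x75
  '[': special character: '[' = 91 → 0x5B
  'J': uppercase starts at 65: 'J' = 65 + 9 = 74 → 0x4A
  '4': digits start at 48: '4' = 48 + 4 = 52 → 0x34
= 0x75 0x5B 0x4A 0x34


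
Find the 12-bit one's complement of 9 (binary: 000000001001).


Original: 000000001001
Invert all bits:
  bit 0: 0 → 1
  bit 1: 0 → 1
  bit 2: 0 → 1
  bit 3: 0 → 1
  bit 4: 0 → 1
  bit 5: 0 → 1
  bit 6: 0 → 1
  bit 7: 0 → 1
  bit 8: 1 → 0
  bit 9: 0 → 1
  bit 10: 0 → 1
  bit 11: 1 → 0
= 111111110110


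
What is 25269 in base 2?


Divide by 2 repeatedly:
25269 ÷ 2 = 12634 remainder 1
12634 ÷ 2 = 6317 remainder 0
6317 ÷ 2 = 3158 remainder 1
3158 ÷ 2 = 1579 remainder 0
1579 ÷ 2 = 789 remainder 1
789 ÷ 2 = 394 remainder 1
394 ÷ 2 = 197 remainder 0
197 ÷ 2 = 98 remainder 1
98 ÷ 2 = 49 remainder 0
49 ÷ 2 = 24 remainder 1
24 ÷ 2 = 12 remainder 0
12 ÷ 2 = 6 remainder 0
6 ÷ 2 = 3 remainder 0
3 ÷ 2 = 1 remainder 1
1 ÷ 2 = 0 remainder 1
Reading remainders bottom-up:
= 110001010110101


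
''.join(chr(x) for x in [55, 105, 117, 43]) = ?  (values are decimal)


Codes (decimal): 55 105 117 43
Per-code ASCII lookup:
  55  (range 48-57: digits, 55 - 48 = 7) → '7'
  105  (range 97-122: lowercase, 105 - 97 = 8) → 'i'
  117  (range 97-122: lowercase, 117 - 97 = 20) → 'u'
  43  (special character) → '+'
= '7iu+'


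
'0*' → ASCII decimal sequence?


String: '0*'  (2 characters)
Per-character ASCII lookup:
  '0': digits start at 48: '0' = 48 + 0 = 48
  '*': special character: '*' = 42
= 48 42


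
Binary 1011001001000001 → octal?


Group into 3-bit groups: 001011001001000001
  001 = 1
  011 = 3
  001 = 1
  001 = 1
  000 = 0
  001 = 1
= 0o131101


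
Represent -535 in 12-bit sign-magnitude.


Sign bit: 1 (negative)
Magnitude: 535 = 01000010111
= 101000010111


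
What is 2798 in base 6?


Divide by 6 repeatedly:
2798 ÷ 6 = 466 remainder 2
466 ÷ 6 = 77 remainder 4
77 ÷ 6 = 12 remainder 5
12 ÷ 6 = 2 remainder 0
2 ÷ 6 = 0 remainder 2
Reading remainders bottom-up:
= 20542


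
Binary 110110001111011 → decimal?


Positional values:
Bit 0: 1 × 2^0 = 1
Bit 1: 1 × 2^1 = 2
Bit 3: 1 × 2^3 = 8
Bit 4: 1 × 2^4 = 16
Bit 5: 1 × 2^5 = 32
Bit 6: 1 × 2^6 = 64
Bit 10: 1 × 2^10 = 1024
Bit 11: 1 × 2^11 = 2048
Bit 13: 1 × 2^13 = 8192
Bit 14: 1 × 2^14 = 16384
Sum = 1 + 2 + 8 + 16 + 32 + 64 + 1024 + 2048 + 8192 + 16384
= 27771


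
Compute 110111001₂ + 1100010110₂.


Align and add column by column (LSB to MSB, carry propagating):
  00110111001
+ 01100010110
  -----------
  col 0: 1 + 0 + 0 (carry in) = 1 → bit 1, carry out 0
  col 1: 0 + 1 + 0 (carry in) = 1 → bit 1, carry out 0
  col 2: 0 + 1 + 0 (carry in) = 1 → bit 1, carry out 0
  col 3: 1 + 0 + 0 (carry in) = 1 → bit 1, carry out 0
  col 4: 1 + 1 + 0 (carry in) = 2 → bit 0, carry out 1
  col 5: 1 + 0 + 1 (carry in) = 2 → bit 0, carry out 1
  col 6: 0 + 0 + 1 (carry in) = 1 → bit 1, carry out 0
  col 7: 1 + 0 + 0 (carry in) = 1 → bit 1, carry out 0
  col 8: 1 + 1 + 0 (carry in) = 2 → bit 0, carry out 1
  col 9: 0 + 1 + 1 (carry in) = 2 → bit 0, carry out 1
  col 10: 0 + 0 + 1 (carry in) = 1 → bit 1, carry out 0
Reading bits MSB→LSB: 10011001111
Strip leading zeros: 10011001111
= 10011001111


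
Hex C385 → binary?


Each hex digit → 4 binary bits:
  C = 1100
  3 = 0011
  8 = 1000
  5 = 0101
Concatenate: 1100 0011 1000 0101
= 1100001110000101


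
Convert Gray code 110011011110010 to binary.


Gray code: 110011011110010
MSB stays the same: 1
Each subsequent bit = prev_binary XOR current_gray:
  B[1] = 1 XOR 1 = 0
  B[2] = 0 XOR 0 = 0
  B[3] = 0 XOR 0 = 0
  B[4] = 0 XOR 1 = 1
  B[5] = 1 XOR 1 = 0
  B[6] = 0 XOR 0 = 0
  B[7] = 0 XOR 1 = 1
  B[8] = 1 XOR 1 = 0
  B[9] = 0 XOR 1 = 1
  B[10] = 1 XOR 1 = 0
  B[11] = 0 XOR 0 = 0
  B[12] = 0 XOR 0 = 0
  B[13] = 0 XOR 1 = 1
  B[14] = 1 XOR 0 = 1
= 100010010100011 (17571 decimal)


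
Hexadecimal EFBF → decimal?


Positional values:
Position 0: F × 16^0 = 15 × 1 = 15
Position 1: B × 16^1 = 11 × 16 = 176
Position 2: F × 16^2 = 15 × 256 = 3840
Position 3: E × 16^3 = 14 × 4096 = 57344
Sum = 15 + 176 + 3840 + 57344
= 61375


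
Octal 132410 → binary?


Each octal digit → 3 binary bits:
  1 = 001
  3 = 011
  2 = 010
  4 = 100
  1 = 001
  0 = 000
Concatenate: 001 011 010 100 001 000
= 001011010100001000


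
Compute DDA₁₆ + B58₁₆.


Align and add column by column (LSB to MSB, each column mod 16 with carry):
  0DDA
+ 0B58
  ----
  col 0: A(10) + 8(8) + 0 (carry in) = 18 → 2(2), carry out 1
  col 1: D(13) + 5(5) + 1 (carry in) = 19 → 3(3), carry out 1
  col 2: D(13) + B(11) + 1 (carry in) = 25 → 9(9), carry out 1
  col 3: 0(0) + 0(0) + 1 (carry in) = 1 → 1(1), carry out 0
Reading digits MSB→LSB: 1932
Strip leading zeros: 1932
= 0x1932


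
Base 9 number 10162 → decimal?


Positional values (base 9):
  2 × 9^0 = 2 × 1 = 2
  6 × 9^1 = 6 × 9 = 54
  1 × 9^2 = 1 × 81 = 81
  0 × 9^3 = 0 × 729 = 0
  1 × 9^4 = 1 × 6561 = 6561
Sum = 2 + 54 + 81 + 0 + 6561
= 6698


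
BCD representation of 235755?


Each digit → 4-bit binary:
  2 → 0010
  3 → 0011
  5 → 0101
  7 → 0111
  5 → 0101
  5 → 0101
= 0010 0011 0101 0111 0101 0101


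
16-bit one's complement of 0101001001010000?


Original: 0101001001010000
Invert all bits:
  bit 0: 0 → 1
  bit 1: 1 → 0
  bit 2: 0 → 1
  bit 3: 1 → 0
  bit 4: 0 → 1
  bit 5: 0 → 1
  bit 6: 1 → 0
  bit 7: 0 → 1
  bit 8: 0 → 1
  bit 9: 1 → 0
  bit 10: 0 → 1
  bit 11: 1 → 0
  bit 12: 0 → 1
  bit 13: 0 → 1
  bit 14: 0 → 1
  bit 15: 0 → 1
= 1010110110101111


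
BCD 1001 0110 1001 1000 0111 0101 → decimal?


Each 4-bit group → digit:
  1001 → 9
  0110 → 6
  1001 → 9
  1000 → 8
  0111 → 7
  0101 → 5
= 969875


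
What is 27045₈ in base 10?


Positional values:
Position 0: 5 × 8^0 = 5
Position 1: 4 × 8^1 = 32
Position 2: 0 × 8^2 = 0
Position 3: 7 × 8^3 = 3584
Position 4: 2 × 8^4 = 8192
Sum = 5 + 32 + 0 + 3584 + 8192
= 11813


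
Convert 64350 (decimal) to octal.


Divide by 8 repeatedly:
64350 ÷ 8 = 8043 remainder 6
8043 ÷ 8 = 1005 remainder 3
1005 ÷ 8 = 125 remainder 5
125 ÷ 8 = 15 remainder 5
15 ÷ 8 = 1 remainder 7
1 ÷ 8 = 0 remainder 1
Reading remainders bottom-up:
= 0o175536


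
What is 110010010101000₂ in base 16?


Group into 4-bit nibbles: 0110010010101000
  0110 = 6
  0100 = 4
  1010 = A
  1000 = 8
= 0x64A8


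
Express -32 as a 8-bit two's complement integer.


Original: 00100000
Step 1 - Invert all bits: 11011111
Step 2 - Add 1: 11011111 + 1
= 11100000 (represents -32)


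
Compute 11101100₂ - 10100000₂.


Align and subtract column by column (LSB to MSB, borrowing when needed):
  11101100
- 10100000
  --------
  col 0: (0 - 0 borrow-in) - 0 → 0 - 0 = 0, borrow out 0
  col 1: (0 - 0 borrow-in) - 0 → 0 - 0 = 0, borrow out 0
  col 2: (1 - 0 borrow-in) - 0 → 1 - 0 = 1, borrow out 0
  col 3: (1 - 0 borrow-in) - 0 → 1 - 0 = 1, borrow out 0
  col 4: (0 - 0 borrow-in) - 0 → 0 - 0 = 0, borrow out 0
  col 5: (1 - 0 borrow-in) - 1 → 1 - 1 = 0, borrow out 0
  col 6: (1 - 0 borrow-in) - 0 → 1 - 0 = 1, borrow out 0
  col 7: (1 - 0 borrow-in) - 1 → 1 - 1 = 0, borrow out 0
Reading bits MSB→LSB: 01001100
Strip leading zeros: 1001100
= 1001100


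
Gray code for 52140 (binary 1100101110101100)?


Binary: 1100101110101100
Gray code: G = B XOR (B >> 1)
B >> 1 = 0110010111010110
1100101110101100 XOR 0110010111010110:
  1 XOR 0 = 1
  1 XOR 1 = 0
  0 XOR 1 = 1
  0 XOR 0 = 0
  1 XOR 0 = 1
  0 XOR 1 = 1
  1 XOR 0 = 1
  1 XOR 1 = 0
  1 XOR 1 = 0
  0 XOR 1 = 1
  1 XOR 0 = 1
  0 XOR 1 = 1
  1 XOR 0 = 1
  1 XOR 1 = 0
  0 XOR 1 = 1
  0 XOR 0 = 0
= 1010111001111010


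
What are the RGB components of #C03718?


Hex: #C03718
R = C0₁₆ = 192
G = 37₁₆ = 55
B = 18₁₆ = 24
= RGB(192, 55, 24)


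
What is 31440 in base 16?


Divide by 16 repeatedly:
31440 ÷ 16 = 1965 remainder 0 (0)
1965 ÷ 16 = 122 remainder 13 (D)
122 ÷ 16 = 7 remainder 10 (A)
7 ÷ 16 = 0 remainder 7 (7)
Reading remainders bottom-up:
= 0x7AD0


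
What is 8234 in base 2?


Divide by 2 repeatedly:
8234 ÷ 2 = 4117 remainder 0
4117 ÷ 2 = 2058 remainder 1
2058 ÷ 2 = 1029 remainder 0
1029 ÷ 2 = 514 remainder 1
514 ÷ 2 = 257 remainder 0
257 ÷ 2 = 128 remainder 1
128 ÷ 2 = 64 remainder 0
64 ÷ 2 = 32 remainder 0
32 ÷ 2 = 16 remainder 0
16 ÷ 2 = 8 remainder 0
8 ÷ 2 = 4 remainder 0
4 ÷ 2 = 2 remainder 0
2 ÷ 2 = 1 remainder 0
1 ÷ 2 = 0 remainder 1
Reading remainders bottom-up:
= 10000000101010


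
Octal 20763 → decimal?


Positional values:
Position 0: 3 × 8^0 = 3
Position 1: 6 × 8^1 = 48
Position 2: 7 × 8^2 = 448
Position 3: 0 × 8^3 = 0
Position 4: 2 × 8^4 = 8192
Sum = 3 + 48 + 448 + 0 + 8192
= 8691


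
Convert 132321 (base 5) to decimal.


Positional values (base 5):
  1 × 5^0 = 1 × 1 = 1
  2 × 5^1 = 2 × 5 = 10
  3 × 5^2 = 3 × 25 = 75
  2 × 5^3 = 2 × 125 = 250
  3 × 5^4 = 3 × 625 = 1875
  1 × 5^5 = 1 × 3125 = 3125
Sum = 1 + 10 + 75 + 250 + 1875 + 3125
= 5336


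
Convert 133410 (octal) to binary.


Each octal digit → 3 binary bits:
  1 = 001
  3 = 011
  3 = 011
  4 = 100
  1 = 001
  0 = 000
Concatenate: 001 011 011 100 001 000
= 001011011100001000


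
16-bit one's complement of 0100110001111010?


Original: 0100110001111010
Invert all bits:
  bit 0: 0 → 1
  bit 1: 1 → 0
  bit 2: 0 → 1
  bit 3: 0 → 1
  bit 4: 1 → 0
  bit 5: 1 → 0
  bit 6: 0 → 1
  bit 7: 0 → 1
  bit 8: 0 → 1
  bit 9: 1 → 0
  bit 10: 1 → 0
  bit 11: 1 → 0
  bit 12: 1 → 0
  bit 13: 0 → 1
  bit 14: 1 → 0
  bit 15: 0 → 1
= 1011001110000101


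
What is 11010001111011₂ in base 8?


Group into 3-bit groups: 011010001111011
  011 = 3
  010 = 2
  001 = 1
  111 = 7
  011 = 3
= 0o32173


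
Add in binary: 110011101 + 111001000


Align and add column by column (LSB to MSB, carry propagating):
  0110011101
+ 0111001000
  ----------
  col 0: 1 + 0 + 0 (carry in) = 1 → bit 1, carry out 0
  col 1: 0 + 0 + 0 (carry in) = 0 → bit 0, carry out 0
  col 2: 1 + 0 + 0 (carry in) = 1 → bit 1, carry out 0
  col 3: 1 + 1 + 0 (carry in) = 2 → bit 0, carry out 1
  col 4: 1 + 0 + 1 (carry in) = 2 → bit 0, carry out 1
  col 5: 0 + 0 + 1 (carry in) = 1 → bit 1, carry out 0
  col 6: 0 + 1 + 0 (carry in) = 1 → bit 1, carry out 0
  col 7: 1 + 1 + 0 (carry in) = 2 → bit 0, carry out 1
  col 8: 1 + 1 + 1 (carry in) = 3 → bit 1, carry out 1
  col 9: 0 + 0 + 1 (carry in) = 1 → bit 1, carry out 0
Reading bits MSB→LSB: 1101100101
Strip leading zeros: 1101100101
= 1101100101


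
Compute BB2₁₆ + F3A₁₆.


Align and add column by column (LSB to MSB, each column mod 16 with carry):
  0BB2
+ 0F3A
  ----
  col 0: 2(2) + A(10) + 0 (carry in) = 12 → C(12), carry out 0
  col 1: B(11) + 3(3) + 0 (carry in) = 14 → E(14), carry out 0
  col 2: B(11) + F(15) + 0 (carry in) = 26 → A(10), carry out 1
  col 3: 0(0) + 0(0) + 1 (carry in) = 1 → 1(1), carry out 0
Reading digits MSB→LSB: 1AEC
Strip leading zeros: 1AEC
= 0x1AEC


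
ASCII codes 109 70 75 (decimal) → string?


Codes (decimal): 109 70 75
Per-code ASCII lookup:
  109  (range 97-122: lowercase, 109 - 97 = 12) → 'm'
  70  (range 65-90: uppercase, 70 - 65 = 5) → 'F'
  75  (range 65-90: uppercase, 75 - 65 = 10) → 'K'
= 'mFK'


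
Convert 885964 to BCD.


Each digit → 4-bit binary:
  8 → 1000
  8 → 1000
  5 → 0101
  9 → 1001
  6 → 0110
  4 → 0100
= 1000 1000 0101 1001 0110 0100


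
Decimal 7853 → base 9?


Divide by 9 repeatedly:
7853 ÷ 9 = 872 remainder 5
872 ÷ 9 = 96 remainder 8
96 ÷ 9 = 10 remainder 6
10 ÷ 9 = 1 remainder 1
1 ÷ 9 = 0 remainder 1
Reading remainders bottom-up:
= 11685


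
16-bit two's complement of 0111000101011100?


Original: 0111000101011100
Step 1 - Invert all bits: 1000111010100011
Step 2 - Add 1: 1000111010100011 + 1
= 1000111010100100 (represents -29020)


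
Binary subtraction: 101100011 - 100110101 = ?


Align and subtract column by column (LSB to MSB, borrowing when needed):
  101100011
- 100110101
  ---------
  col 0: (1 - 0 borrow-in) - 1 → 1 - 1 = 0, borrow out 0
  col 1: (1 - 0 borrow-in) - 0 → 1 - 0 = 1, borrow out 0
  col 2: (0 - 0 borrow-in) - 1 → borrow from next column: (0+2) - 1 = 1, borrow out 1
  col 3: (0 - 1 borrow-in) - 0 → borrow from next column: (-1+2) - 0 = 1, borrow out 1
  col 4: (0 - 1 borrow-in) - 1 → borrow from next column: (-1+2) - 1 = 0, borrow out 1
  col 5: (1 - 1 borrow-in) - 1 → borrow from next column: (0+2) - 1 = 1, borrow out 1
  col 6: (1 - 1 borrow-in) - 0 → 0 - 0 = 0, borrow out 0
  col 7: (0 - 0 borrow-in) - 0 → 0 - 0 = 0, borrow out 0
  col 8: (1 - 0 borrow-in) - 1 → 1 - 1 = 0, borrow out 0
Reading bits MSB→LSB: 000101110
Strip leading zeros: 101110
= 101110


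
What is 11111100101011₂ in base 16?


Group into 4-bit nibbles: 0011111100101011
  0011 = 3
  1111 = F
  0010 = 2
  1011 = B
= 0x3F2B


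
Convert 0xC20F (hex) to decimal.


Positional values:
Position 0: F × 16^0 = 15 × 1 = 15
Position 1: 0 × 16^1 = 0 × 16 = 0
Position 2: 2 × 16^2 = 2 × 256 = 512
Position 3: C × 16^3 = 12 × 4096 = 49152
Sum = 15 + 0 + 512 + 49152
= 49679


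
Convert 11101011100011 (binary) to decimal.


Positional values:
Bit 0: 1 × 2^0 = 1
Bit 1: 1 × 2^1 = 2
Bit 5: 1 × 2^5 = 32
Bit 6: 1 × 2^6 = 64
Bit 7: 1 × 2^7 = 128
Bit 9: 1 × 2^9 = 512
Bit 11: 1 × 2^11 = 2048
Bit 12: 1 × 2^12 = 4096
Bit 13: 1 × 2^13 = 8192
Sum = 1 + 2 + 32 + 64 + 128 + 512 + 2048 + 4096 + 8192
= 15075


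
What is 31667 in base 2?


Divide by 2 repeatedly:
31667 ÷ 2 = 15833 remainder 1
15833 ÷ 2 = 7916 remainder 1
7916 ÷ 2 = 3958 remainder 0
3958 ÷ 2 = 1979 remainder 0
1979 ÷ 2 = 989 remainder 1
989 ÷ 2 = 494 remainder 1
494 ÷ 2 = 247 remainder 0
247 ÷ 2 = 123 remainder 1
123 ÷ 2 = 61 remainder 1
61 ÷ 2 = 30 remainder 1
30 ÷ 2 = 15 remainder 0
15 ÷ 2 = 7 remainder 1
7 ÷ 2 = 3 remainder 1
3 ÷ 2 = 1 remainder 1
1 ÷ 2 = 0 remainder 1
Reading remainders bottom-up:
= 111101110110011


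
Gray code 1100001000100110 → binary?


Gray code: 1100001000100110
MSB stays the same: 1
Each subsequent bit = prev_binary XOR current_gray:
  B[1] = 1 XOR 1 = 0
  B[2] = 0 XOR 0 = 0
  B[3] = 0 XOR 0 = 0
  B[4] = 0 XOR 0 = 0
  B[5] = 0 XOR 0 = 0
  B[6] = 0 XOR 1 = 1
  B[7] = 1 XOR 0 = 1
  B[8] = 1 XOR 0 = 1
  B[9] = 1 XOR 0 = 1
  B[10] = 1 XOR 1 = 0
  B[11] = 0 XOR 0 = 0
  B[12] = 0 XOR 0 = 0
  B[13] = 0 XOR 1 = 1
  B[14] = 1 XOR 1 = 0
  B[15] = 0 XOR 0 = 0
= 1000001111000100 (33732 decimal)


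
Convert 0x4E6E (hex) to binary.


Each hex digit → 4 binary bits:
  4 = 0100
  E = 1110
  6 = 0110
  E = 1110
Concatenate: 0100 1110 0110 1110
= 0100111001101110


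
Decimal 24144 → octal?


Divide by 8 repeatedly:
24144 ÷ 8 = 3018 remainder 0
3018 ÷ 8 = 377 remainder 2
377 ÷ 8 = 47 remainder 1
47 ÷ 8 = 5 remainder 7
5 ÷ 8 = 0 remainder 5
Reading remainders bottom-up:
= 0o57120


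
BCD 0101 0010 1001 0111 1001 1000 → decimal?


Each 4-bit group → digit:
  0101 → 5
  0010 → 2
  1001 → 9
  0111 → 7
  1001 → 9
  1000 → 8
= 529798


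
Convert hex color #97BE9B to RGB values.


Hex: #97BE9B
R = 97₁₆ = 151
G = BE₁₆ = 190
B = 9B₁₆ = 155
= RGB(151, 190, 155)


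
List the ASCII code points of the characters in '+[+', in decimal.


String: '+[+'  (3 characters)
Per-character ASCII lookup:
  '+': special character: '+' = 43
  '[': special character: '[' = 91
  '+': special character: '+' = 43
= 43 91 43


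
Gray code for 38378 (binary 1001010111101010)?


Binary: 1001010111101010
Gray code: G = B XOR (B >> 1)
B >> 1 = 0100101011110101
1001010111101010 XOR 0100101011110101:
  1 XOR 0 = 1
  0 XOR 1 = 1
  0 XOR 0 = 0
  1 XOR 0 = 1
  0 XOR 1 = 1
  1 XOR 0 = 1
  0 XOR 1 = 1
  1 XOR 0 = 1
  1 XOR 1 = 0
  1 XOR 1 = 0
  1 XOR 1 = 0
  0 XOR 1 = 1
  1 XOR 0 = 1
  0 XOR 1 = 1
  1 XOR 0 = 1
  0 XOR 1 = 1
= 1101111100011111


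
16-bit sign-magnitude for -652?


Sign bit: 1 (negative)
Magnitude: 652 = 000001010001100
= 1000001010001100


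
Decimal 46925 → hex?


Divide by 16 repeatedly:
46925 ÷ 16 = 2932 remainder 13 (D)
2932 ÷ 16 = 183 remainder 4 (4)
183 ÷ 16 = 11 remainder 7 (7)
11 ÷ 16 = 0 remainder 11 (B)
Reading remainders bottom-up:
= 0xB74D


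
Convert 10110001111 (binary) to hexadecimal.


Group into 4-bit nibbles: 010110001111
  0101 = 5
  1000 = 8
  1111 = F
= 0x58F


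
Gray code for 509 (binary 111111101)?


Binary: 111111101
Gray code: G = B XOR (B >> 1)
B >> 1 = 011111110
111111101 XOR 011111110:
  1 XOR 0 = 1
  1 XOR 1 = 0
  1 XOR 1 = 0
  1 XOR 1 = 0
  1 XOR 1 = 0
  1 XOR 1 = 0
  1 XOR 1 = 0
  0 XOR 1 = 1
  1 XOR 0 = 1
= 100000011


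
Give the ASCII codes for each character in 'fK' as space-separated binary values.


String: 'fK'  (2 characters)
Per-character ASCII lookup:
  'f': lowercase starts at 97: 'f' = 97 + 5 = 102 → 1100110
  'K': uppercase starts at 65: 'K' = 65 + 10 = 75 → 1001011
= 1100110 1001011


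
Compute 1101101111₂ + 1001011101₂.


Align and add column by column (LSB to MSB, carry propagating):
  01101101111
+ 01001011101
  -----------
  col 0: 1 + 1 + 0 (carry in) = 2 → bit 0, carry out 1
  col 1: 1 + 0 + 1 (carry in) = 2 → bit 0, carry out 1
  col 2: 1 + 1 + 1 (carry in) = 3 → bit 1, carry out 1
  col 3: 1 + 1 + 1 (carry in) = 3 → bit 1, carry out 1
  col 4: 0 + 1 + 1 (carry in) = 2 → bit 0, carry out 1
  col 5: 1 + 0 + 1 (carry in) = 2 → bit 0, carry out 1
  col 6: 1 + 1 + 1 (carry in) = 3 → bit 1, carry out 1
  col 7: 0 + 0 + 1 (carry in) = 1 → bit 1, carry out 0
  col 8: 1 + 0 + 0 (carry in) = 1 → bit 1, carry out 0
  col 9: 1 + 1 + 0 (carry in) = 2 → bit 0, carry out 1
  col 10: 0 + 0 + 1 (carry in) = 1 → bit 1, carry out 0
Reading bits MSB→LSB: 10111001100
Strip leading zeros: 10111001100
= 10111001100


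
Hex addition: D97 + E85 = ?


Align and add column by column (LSB to MSB, each column mod 16 with carry):
  0D97
+ 0E85
  ----
  col 0: 7(7) + 5(5) + 0 (carry in) = 12 → C(12), carry out 0
  col 1: 9(9) + 8(8) + 0 (carry in) = 17 → 1(1), carry out 1
  col 2: D(13) + E(14) + 1 (carry in) = 28 → C(12), carry out 1
  col 3: 0(0) + 0(0) + 1 (carry in) = 1 → 1(1), carry out 0
Reading digits MSB→LSB: 1C1C
Strip leading zeros: 1C1C
= 0x1C1C


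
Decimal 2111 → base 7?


Divide by 7 repeatedly:
2111 ÷ 7 = 301 remainder 4
301 ÷ 7 = 43 remainder 0
43 ÷ 7 = 6 remainder 1
6 ÷ 7 = 0 remainder 6
Reading remainders bottom-up:
= 6104


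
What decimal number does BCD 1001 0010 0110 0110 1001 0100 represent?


Each 4-bit group → digit:
  1001 → 9
  0010 → 2
  0110 → 6
  0110 → 6
  1001 → 9
  0100 → 4
= 926694


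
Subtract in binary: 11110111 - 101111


Align and subtract column by column (LSB to MSB, borrowing when needed):
  11110111
- 00101111
  --------
  col 0: (1 - 0 borrow-in) - 1 → 1 - 1 = 0, borrow out 0
  col 1: (1 - 0 borrow-in) - 1 → 1 - 1 = 0, borrow out 0
  col 2: (1 - 0 borrow-in) - 1 → 1 - 1 = 0, borrow out 0
  col 3: (0 - 0 borrow-in) - 1 → borrow from next column: (0+2) - 1 = 1, borrow out 1
  col 4: (1 - 1 borrow-in) - 0 → 0 - 0 = 0, borrow out 0
  col 5: (1 - 0 borrow-in) - 1 → 1 - 1 = 0, borrow out 0
  col 6: (1 - 0 borrow-in) - 0 → 1 - 0 = 1, borrow out 0
  col 7: (1 - 0 borrow-in) - 0 → 1 - 0 = 1, borrow out 0
Reading bits MSB→LSB: 11001000
Strip leading zeros: 11001000
= 11001000


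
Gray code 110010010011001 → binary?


Gray code: 110010010011001
MSB stays the same: 1
Each subsequent bit = prev_binary XOR current_gray:
  B[1] = 1 XOR 1 = 0
  B[2] = 0 XOR 0 = 0
  B[3] = 0 XOR 0 = 0
  B[4] = 0 XOR 1 = 1
  B[5] = 1 XOR 0 = 1
  B[6] = 1 XOR 0 = 1
  B[7] = 1 XOR 1 = 0
  B[8] = 0 XOR 0 = 0
  B[9] = 0 XOR 0 = 0
  B[10] = 0 XOR 1 = 1
  B[11] = 1 XOR 1 = 0
  B[12] = 0 XOR 0 = 0
  B[13] = 0 XOR 0 = 0
  B[14] = 0 XOR 1 = 1
= 100011100010001 (18193 decimal)


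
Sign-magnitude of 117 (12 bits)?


Sign bit: 0 (positive)
Magnitude: 117 = 00001110101
= 000001110101


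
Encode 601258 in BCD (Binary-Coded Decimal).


Each digit → 4-bit binary:
  6 → 0110
  0 → 0000
  1 → 0001
  2 → 0010
  5 → 0101
  8 → 1000
= 0110 0000 0001 0010 0101 1000


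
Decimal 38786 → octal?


Divide by 8 repeatedly:
38786 ÷ 8 = 4848 remainder 2
4848 ÷ 8 = 606 remainder 0
606 ÷ 8 = 75 remainder 6
75 ÷ 8 = 9 remainder 3
9 ÷ 8 = 1 remainder 1
1 ÷ 8 = 0 remainder 1
Reading remainders bottom-up:
= 0o113602


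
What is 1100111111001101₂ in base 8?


Group into 3-bit groups: 001100111111001101
  001 = 1
  100 = 4
  111 = 7
  111 = 7
  001 = 1
  101 = 5
= 0o147715


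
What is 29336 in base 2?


Divide by 2 repeatedly:
29336 ÷ 2 = 14668 remainder 0
14668 ÷ 2 = 7334 remainder 0
7334 ÷ 2 = 3667 remainder 0
3667 ÷ 2 = 1833 remainder 1
1833 ÷ 2 = 916 remainder 1
916 ÷ 2 = 458 remainder 0
458 ÷ 2 = 229 remainder 0
229 ÷ 2 = 114 remainder 1
114 ÷ 2 = 57 remainder 0
57 ÷ 2 = 28 remainder 1
28 ÷ 2 = 14 remainder 0
14 ÷ 2 = 7 remainder 0
7 ÷ 2 = 3 remainder 1
3 ÷ 2 = 1 remainder 1
1 ÷ 2 = 0 remainder 1
Reading remainders bottom-up:
= 111001010011000


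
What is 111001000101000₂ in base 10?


Positional values:
Bit 3: 1 × 2^3 = 8
Bit 5: 1 × 2^5 = 32
Bit 9: 1 × 2^9 = 512
Bit 12: 1 × 2^12 = 4096
Bit 13: 1 × 2^13 = 8192
Bit 14: 1 × 2^14 = 16384
Sum = 8 + 32 + 512 + 4096 + 8192 + 16384
= 29224


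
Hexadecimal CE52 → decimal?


Positional values:
Position 0: 2 × 16^0 = 2 × 1 = 2
Position 1: 5 × 16^1 = 5 × 16 = 80
Position 2: E × 16^2 = 14 × 256 = 3584
Position 3: C × 16^3 = 12 × 4096 = 49152
Sum = 2 + 80 + 3584 + 49152
= 52818


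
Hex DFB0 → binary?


Each hex digit → 4 binary bits:
  D = 1101
  F = 1111
  B = 1011
  0 = 0000
Concatenate: 1101 1111 1011 0000
= 1101111110110000


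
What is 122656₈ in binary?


Each octal digit → 3 binary bits:
  1 = 001
  2 = 010
  2 = 010
  6 = 110
  5 = 101
  6 = 110
Concatenate: 001 010 010 110 101 110
= 001010010110101110


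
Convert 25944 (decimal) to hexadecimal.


Divide by 16 repeatedly:
25944 ÷ 16 = 1621 remainder 8 (8)
1621 ÷ 16 = 101 remainder 5 (5)
101 ÷ 16 = 6 remainder 5 (5)
6 ÷ 16 = 0 remainder 6 (6)
Reading remainders bottom-up:
= 0x6558


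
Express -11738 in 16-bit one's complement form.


Original: 0010110111011010
Invert all bits:
  bit 0: 0 → 1
  bit 1: 0 → 1
  bit 2: 1 → 0
  bit 3: 0 → 1
  bit 4: 1 → 0
  bit 5: 1 → 0
  bit 6: 0 → 1
  bit 7: 1 → 0
  bit 8: 1 → 0
  bit 9: 1 → 0
  bit 10: 0 → 1
  bit 11: 1 → 0
  bit 12: 1 → 0
  bit 13: 0 → 1
  bit 14: 1 → 0
  bit 15: 0 → 1
= 1101001000100101


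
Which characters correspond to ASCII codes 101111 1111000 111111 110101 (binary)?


Codes (binary): 101111 1111000 111111 110101
Per-code ASCII lookup:
  101111 = 47  (special character) → '/'
  1111000 = 120  (range 97-122: lowercase, 120 - 97 = 23) → 'x'
  111111 = 63  (special character) → '?'
  110101 = 53  (range 48-57: digits, 53 - 48 = 5) → '5'
= '/x?5'


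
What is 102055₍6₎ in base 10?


Positional values (base 6):
  5 × 6^0 = 5 × 1 = 5
  5 × 6^1 = 5 × 6 = 30
  0 × 6^2 = 0 × 36 = 0
  2 × 6^3 = 2 × 216 = 432
  0 × 6^4 = 0 × 1296 = 0
  1 × 6^5 = 1 × 7776 = 7776
Sum = 5 + 30 + 0 + 432 + 0 + 7776
= 8243


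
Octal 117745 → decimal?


Positional values:
Position 0: 5 × 8^0 = 5
Position 1: 4 × 8^1 = 32
Position 2: 7 × 8^2 = 448
Position 3: 7 × 8^3 = 3584
Position 4: 1 × 8^4 = 4096
Position 5: 1 × 8^5 = 32768
Sum = 5 + 32 + 448 + 3584 + 4096 + 32768
= 40933


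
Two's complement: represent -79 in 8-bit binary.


Original: 01001111
Step 1 - Invert all bits: 10110000
Step 2 - Add 1: 10110000 + 1
= 10110001 (represents -79)


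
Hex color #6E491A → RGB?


Hex: #6E491A
R = 6E₁₆ = 110
G = 49₁₆ = 73
B = 1A₁₆ = 26
= RGB(110, 73, 26)


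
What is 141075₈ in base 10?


Positional values:
Position 0: 5 × 8^0 = 5
Position 1: 7 × 8^1 = 56
Position 2: 0 × 8^2 = 0
Position 3: 1 × 8^3 = 512
Position 4: 4 × 8^4 = 16384
Position 5: 1 × 8^5 = 32768
Sum = 5 + 56 + 0 + 512 + 16384 + 32768
= 49725


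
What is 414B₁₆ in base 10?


Positional values:
Position 0: B × 16^0 = 11 × 1 = 11
Position 1: 4 × 16^1 = 4 × 16 = 64
Position 2: 1 × 16^2 = 1 × 256 = 256
Position 3: 4 × 16^3 = 4 × 4096 = 16384
Sum = 11 + 64 + 256 + 16384
= 16715


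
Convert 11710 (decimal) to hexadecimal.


Divide by 16 repeatedly:
11710 ÷ 16 = 731 remainder 14 (E)
731 ÷ 16 = 45 remainder 11 (B)
45 ÷ 16 = 2 remainder 13 (D)
2 ÷ 16 = 0 remainder 2 (2)
Reading remainders bottom-up:
= 0x2DBE


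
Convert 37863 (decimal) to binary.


Divide by 2 repeatedly:
37863 ÷ 2 = 18931 remainder 1
18931 ÷ 2 = 9465 remainder 1
9465 ÷ 2 = 4732 remainder 1
4732 ÷ 2 = 2366 remainder 0
2366 ÷ 2 = 1183 remainder 0
1183 ÷ 2 = 591 remainder 1
591 ÷ 2 = 295 remainder 1
295 ÷ 2 = 147 remainder 1
147 ÷ 2 = 73 remainder 1
73 ÷ 2 = 36 remainder 1
36 ÷ 2 = 18 remainder 0
18 ÷ 2 = 9 remainder 0
9 ÷ 2 = 4 remainder 1
4 ÷ 2 = 2 remainder 0
2 ÷ 2 = 1 remainder 0
1 ÷ 2 = 0 remainder 1
Reading remainders bottom-up:
= 1001001111100111


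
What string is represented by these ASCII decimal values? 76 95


Codes (decimal): 76 95
Per-code ASCII lookup:
  76  (range 65-90: uppercase, 76 - 65 = 11) → 'L'
  95  (special character) → '_'
= 'L_'


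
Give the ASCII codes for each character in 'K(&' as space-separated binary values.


String: 'K(&'  (3 characters)
Per-character ASCII lookup:
  'K': uppercase starts at 65: 'K' = 65 + 10 = 75 → 1001011
  '(': special character: '(' = 40 → 101000
  '&': special character: '&' = 38 → 100110
= 1001011 101000 100110


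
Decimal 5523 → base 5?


Divide by 5 repeatedly:
5523 ÷ 5 = 1104 remainder 3
1104 ÷ 5 = 220 remainder 4
220 ÷ 5 = 44 remainder 0
44 ÷ 5 = 8 remainder 4
8 ÷ 5 = 1 remainder 3
1 ÷ 5 = 0 remainder 1
Reading remainders bottom-up:
= 134043


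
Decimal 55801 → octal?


Divide by 8 repeatedly:
55801 ÷ 8 = 6975 remainder 1
6975 ÷ 8 = 871 remainder 7
871 ÷ 8 = 108 remainder 7
108 ÷ 8 = 13 remainder 4
13 ÷ 8 = 1 remainder 5
1 ÷ 8 = 0 remainder 1
Reading remainders bottom-up:
= 0o154771


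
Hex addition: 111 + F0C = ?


Align and add column by column (LSB to MSB, each column mod 16 with carry):
  0111
+ 0F0C
  ----
  col 0: 1(1) + C(12) + 0 (carry in) = 13 → D(13), carry out 0
  col 1: 1(1) + 0(0) + 0 (carry in) = 1 → 1(1), carry out 0
  col 2: 1(1) + F(15) + 0 (carry in) = 16 → 0(0), carry out 1
  col 3: 0(0) + 0(0) + 1 (carry in) = 1 → 1(1), carry out 0
Reading digits MSB→LSB: 101D
Strip leading zeros: 101D
= 0x101D


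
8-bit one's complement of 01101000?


Original: 01101000
Invert all bits:
  bit 0: 0 → 1
  bit 1: 1 → 0
  bit 2: 1 → 0
  bit 3: 0 → 1
  bit 4: 1 → 0
  bit 5: 0 → 1
  bit 6: 0 → 1
  bit 7: 0 → 1
= 10010111


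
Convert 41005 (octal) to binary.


Each octal digit → 3 binary bits:
  4 = 100
  1 = 001
  0 = 000
  0 = 000
  5 = 101
Concatenate: 100 001 000 000 101
= 100001000000101


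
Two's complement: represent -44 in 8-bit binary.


Original: 00101100
Step 1 - Invert all bits: 11010011
Step 2 - Add 1: 11010011 + 1
= 11010100 (represents -44)


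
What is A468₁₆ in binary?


Each hex digit → 4 binary bits:
  A = 1010
  4 = 0100
  6 = 0110
  8 = 1000
Concatenate: 1010 0100 0110 1000
= 1010010001101000


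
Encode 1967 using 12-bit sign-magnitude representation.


Sign bit: 0 (positive)
Magnitude: 1967 = 11110101111
= 011110101111
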